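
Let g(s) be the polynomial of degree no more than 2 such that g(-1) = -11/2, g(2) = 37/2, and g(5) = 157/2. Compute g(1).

13/2

Using the Lagrange interpolation formula with nodes -1, 2, 5:
  L_0(s) = (s - 2)(s - 5) / 18
  L_1(s) = (s + 1)(s - 5) / -9
  L_2(s) = (s + 1)(s - 2) / 18
Then g(s) = -11/2·L_0(s) + 37/2·L_1(s) + 157/2·L_2(s).
Expanding and collecting terms gives g(s) = 2s^2 + 6s - 3/2.
Evaluating at s = 1: g(1) = 13/2.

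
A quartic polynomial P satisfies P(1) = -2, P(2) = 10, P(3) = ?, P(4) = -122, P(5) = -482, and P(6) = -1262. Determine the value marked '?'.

-2

The 5 known points determine the degree-4 polynomial uniquely.
Write P(s) = as^4 + bs^3 + cs^2 + ds + e. Substituting each data point gives a linear system:
  a + b + c + d + e = -2
  16a + 8b + 4c + 2d + e = 10
  256a + 64b + 16c + 4d + e = -122
  625a + 125b + 25c + 5d + e = -482
  1296a + 216b + 36c + 6d + e = -1262
Solving the system yields a = -2, b = 6, c = 2, d = -6, e = -2.
So P(s) = -2s^4 + 6s^3 + 2s^2 - 6s - 2.
Then P(3) = -2.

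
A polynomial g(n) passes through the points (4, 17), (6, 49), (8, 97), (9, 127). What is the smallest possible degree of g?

2

Divided differences on the nodes 4, 6, 8, 9:
  order 0: 17  49  97  127
  order 1: 16  24  30
  order 2: 2  2
  order 3: 0
The order-2 divided differences are all 2 (nonzero) and every higher order vanishes, so the data lies on a polynomial of degree exactly 2.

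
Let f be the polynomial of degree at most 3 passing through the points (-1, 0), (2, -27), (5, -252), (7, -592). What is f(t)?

f(t) = -t^3 - 5t^2 - t + 3

Using the Lagrange interpolation formula with nodes -1, 2, 5, 7:
  L_0(t) = (t - 2)(t - 5)(t - 7) / -144
  L_1(t) = (t + 1)(t - 5)(t - 7) / 45
  L_2(t) = (t + 1)(t - 2)(t - 7) / -36
  L_3(t) = (t + 1)(t - 2)(t - 5) / 80
Then f(t) = 0·L_0(t) - 27·L_1(t) - 252·L_2(t) - 592·L_3(t).
Expanding and collecting terms gives f(t) = -t^3 - 5t^2 - t + 3.
Check: f(5) = -252. ✓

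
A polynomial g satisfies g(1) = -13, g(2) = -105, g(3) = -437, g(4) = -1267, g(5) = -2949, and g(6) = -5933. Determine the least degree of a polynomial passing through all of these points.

4

Forward differences of the values at x = 1, 2, 3, 4, 5, 6:
  g  : -13  -105  -437  -1267  -2949  -5933
  Δ  : -92  -332  -830  -1682  -2984
  Δ^2: -240  -498  -852  -1302
  Δ^3: -258  -354  -450
  Δ^4: -96  -96
  Δ^5: 0
The fourth differences are constant (-96) and nonzero, while all higher differences vanish, so the minimal degree is 4.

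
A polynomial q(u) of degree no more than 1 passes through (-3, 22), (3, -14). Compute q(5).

Write q(u) = au + b. Substituting each data point gives a linear system:
  -3a + b = 22
  3a + b = -14
Solving the system yields a = -6, b = 4.
So q(u) = -6u + 4.
Then q(5) = -26.

-26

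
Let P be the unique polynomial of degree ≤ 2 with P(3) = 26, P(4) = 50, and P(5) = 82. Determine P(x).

Write P(x) = ax^2 + bx + c. Substituting each data point gives a linear system:
  9a + 3b + c = 26
  16a + 4b + c = 50
  25a + 5b + c = 82
Solving the system yields a = 4, b = -4, c = 2.
So P(x) = 4x^2 - 4x + 2.
Check: P(4) = 50. ✓

P(x) = 4x^2 - 4x + 2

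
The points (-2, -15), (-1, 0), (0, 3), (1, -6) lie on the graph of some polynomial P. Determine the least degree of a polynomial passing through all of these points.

2

Forward differences of the values at u = -2, -1, 0, 1:
  P  : -15  0  3  -6
  Δ  : 15  3  -9
  Δ^2: -12  -12
  Δ^3: 0
The second differences are constant (-12) and nonzero, while all higher differences vanish, so the minimal degree is 2.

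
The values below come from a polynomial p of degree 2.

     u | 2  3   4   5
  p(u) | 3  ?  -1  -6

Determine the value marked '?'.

2

On equispaced nodes a degree-2 polynomial has vanishing third forward difference, so
  - p(2) + 3·p(3) - 3·p(4) + p(5) = 0.
Substituting the known values and solving for p(3):
  3·p(3) = 6
  p(3) = 2.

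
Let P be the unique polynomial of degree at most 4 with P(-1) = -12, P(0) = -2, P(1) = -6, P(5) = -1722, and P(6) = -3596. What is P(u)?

Write P(u) = au^4 + bu^3 + cu^2 + du + e. Substituting each data point gives a linear system:
  a - b + c - d + e = -12
  e = -2
  a + b + c + d + e = -6
  625a + 125b + 25c + 5d + e = -1722
  1296a + 216b + 36c + 6d + e = -3596
Solving the system yields a = -3, b = 2, c = -4, d = 1, e = -2.
So P(u) = -3u^4 + 2u^3 - 4u^2 + u - 2.
Check: P(6) = -3596. ✓

P(u) = -3u^4 + 2u^3 - 4u^2 + u - 2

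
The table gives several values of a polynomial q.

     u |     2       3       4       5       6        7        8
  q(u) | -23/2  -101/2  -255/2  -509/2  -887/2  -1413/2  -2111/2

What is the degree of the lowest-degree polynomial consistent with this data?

3

Forward differences of the values at u = 2, 3, 4, 5, 6, 7, 8:
  q  : -23/2  -101/2  -255/2  -509/2  -887/2  -1413/2  -2111/2
  Δ  : -39  -77  -127  -189  -263  -349
  Δ^2: -38  -50  -62  -74  -86
  Δ^3: -12  -12  -12  -12
  Δ^4: 0  0  0
  Δ^5: 0  0
  Δ^6: 0
The third differences are constant (-12) and nonzero, while all higher differences vanish, so the minimal degree is 3.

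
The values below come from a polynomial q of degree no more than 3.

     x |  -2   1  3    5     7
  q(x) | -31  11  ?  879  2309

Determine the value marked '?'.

The 4 known points determine the degree-3 polynomial uniquely.
Write q(x) = ax^3 + bx^2 + cx + d. Substituting each data point gives a linear system:
  -8a + 4b - 2c + d = -31
  a + b + c + d = 11
  125a + 25b + 5c + d = 879
  343a + 49b + 7c + d = 2309
Solving the system yields a = 6, b = 5, c = 1, d = -1.
So q(x) = 6x^3 + 5x^2 + x - 1.
Then q(3) = 209.

209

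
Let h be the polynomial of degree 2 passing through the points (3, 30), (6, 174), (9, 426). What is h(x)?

h(x) = 6x^2 - 6x - 6

Using the Lagrange interpolation formula with nodes 3, 6, 9:
  L_0(x) = (x - 6)(x - 9) / 18
  L_1(x) = (x - 3)(x - 9) / -9
  L_2(x) = (x - 3)(x - 6) / 18
Then h(x) = 30·L_0(x) + 174·L_1(x) + 426·L_2(x).
Expanding and collecting terms gives h(x) = 6x^2 - 6x - 6.
Check: h(3) = 30. ✓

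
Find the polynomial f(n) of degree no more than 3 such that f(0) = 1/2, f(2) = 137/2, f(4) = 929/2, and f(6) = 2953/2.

Write f(n) = an^3 + bn^2 + cn + d. Substituting each data point gives a linear system:
  d = 1/2
  8a + 4b + 2c + d = 137/2
  64a + 16b + 4c + d = 929/2
  216a + 36b + 6c + d = 2953/2
Solving the system yields a = 6, b = 5, c = 0, d = 1/2.
So f(n) = 6n^3 + 5n^2 + 1/2.
Check: f(4) = 929/2. ✓

f(n) = 6n^3 + 5n^2 + 1/2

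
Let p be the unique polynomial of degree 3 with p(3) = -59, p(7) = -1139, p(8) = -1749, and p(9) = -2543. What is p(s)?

p(s) = -4s^3 + 4s^2 + 6s - 5

Write p(s) = as^3 + bs^2 + cs + d. Substituting each data point gives a linear system:
  27a + 9b + 3c + d = -59
  343a + 49b + 7c + d = -1139
  512a + 64b + 8c + d = -1749
  729a + 81b + 9c + d = -2543
Solving the system yields a = -4, b = 4, c = 6, d = -5.
So p(s) = -4s^3 + 4s^2 + 6s - 5.
Check: p(7) = -1139. ✓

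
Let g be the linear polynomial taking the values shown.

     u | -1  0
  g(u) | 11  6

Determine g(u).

Using the Lagrange interpolation formula with nodes -1, 0:
  L_0(u) = u / -1
  L_1(u) = (u + 1) / 1
Then g(u) = 11·L_0(u) + 6·L_1(u).
Expanding and collecting terms gives g(u) = -5u + 6.
Check: g(-1) = 11. ✓

g(u) = -5u + 6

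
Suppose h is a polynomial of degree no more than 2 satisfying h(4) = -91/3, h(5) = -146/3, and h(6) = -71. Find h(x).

h(x) = -2x^2 - (1/3)x + 3

Write h(x) = ax^2 + bx + c. Substituting each data point gives a linear system:
  16a + 4b + c = -91/3
  25a + 5b + c = -146/3
  36a + 6b + c = -71
Solving the system yields a = -2, b = -1/3, c = 3.
So h(x) = -2x^2 - (1/3)x + 3.
Check: h(6) = -71. ✓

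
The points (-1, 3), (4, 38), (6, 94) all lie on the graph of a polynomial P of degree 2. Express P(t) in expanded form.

Write P(t) = at^2 + bt + c. Substituting each data point gives a linear system:
  a - b + c = 3
  16a + 4b + c = 38
  36a + 6b + c = 94
Solving the system yields a = 3, b = -2, c = -2.
So P(t) = 3t^2 - 2t - 2.
Check: P(6) = 94. ✓

P(t) = 3t^2 - 2t - 2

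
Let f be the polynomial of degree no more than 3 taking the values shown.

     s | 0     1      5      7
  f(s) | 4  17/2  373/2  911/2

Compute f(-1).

Write f(s) = as^3 + bs^2 + cs + d. Substituting each data point gives a linear system:
  d = 4
  a + b + c + d = 17/2
  125a + 25b + 5c + d = 373/2
  343a + 49b + 7c + d = 911/2
Solving the system yields a = 1, b = 2, c = 3/2, d = 4.
So f(s) = s^3 + 2s^2 + (3/2)s + 4.
Then f(-1) = 7/2.

7/2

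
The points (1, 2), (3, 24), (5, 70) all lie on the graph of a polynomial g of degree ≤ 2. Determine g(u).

Write g(u) = au^2 + bu + c. Substituting each data point gives a linear system:
  a + b + c = 2
  9a + 3b + c = 24
  25a + 5b + c = 70
Solving the system yields a = 3, b = -1, c = 0.
So g(u) = 3u^2 - u.
Check: g(5) = 70. ✓

g(u) = 3u^2 - u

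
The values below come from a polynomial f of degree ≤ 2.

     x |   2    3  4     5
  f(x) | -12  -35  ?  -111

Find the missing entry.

The 3 known points determine the degree-2 polynomial uniquely.
Write f(x) = ax^2 + bx + c. Substituting each data point gives a linear system:
  4a + 2b + c = -12
  9a + 3b + c = -35
  25a + 5b + c = -111
Solving the system yields a = -5, b = 2, c = 4.
So f(x) = -5x^2 + 2x + 4.
Then f(4) = -68.

-68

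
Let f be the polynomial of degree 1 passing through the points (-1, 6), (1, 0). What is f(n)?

f(n) = -3n + 3

Write f(n) = an + b. Substituting each data point gives a linear system:
  -a + b = 6
  a + b = 0
Solving the system yields a = -3, b = 3.
So f(n) = -3n + 3.
Check: f(-1) = 6. ✓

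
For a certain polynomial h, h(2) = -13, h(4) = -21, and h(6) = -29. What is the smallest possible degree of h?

1

Forward differences of the values at t = 2, 4, 6:
  h  : -13  -21  -29
  Δ  : -8  -8
  Δ^2: 0
The first differences are constant (-8) and nonzero, while all higher differences vanish, so the minimal degree is 1.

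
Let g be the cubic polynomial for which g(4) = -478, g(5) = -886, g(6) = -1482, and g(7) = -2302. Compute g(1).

-22

Write g(s) = as^3 + bs^2 + cs + d. Substituting each data point gives a linear system:
  64a + 16b + 4c + d = -478
  125a + 25b + 5c + d = -886
  216a + 36b + 6c + d = -1482
  343a + 49b + 7c + d = -2302
Solving the system yields a = -6, b = -4, c = -6, d = -6.
So g(s) = -6s^3 - 4s^2 - 6s - 6.
Then g(1) = -22.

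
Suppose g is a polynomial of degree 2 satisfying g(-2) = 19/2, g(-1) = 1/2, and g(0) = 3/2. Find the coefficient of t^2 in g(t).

Write g(t) = at^2 + bt + c. Substituting each data point gives a linear system:
  4a - 2b + c = 19/2
  a - b + c = 1/2
  c = 3/2
Solving the system yields a = 5, b = 6, c = 3/2.
So g(t) = 5t^2 + 6t + 3/2.
The leading coefficient is 5.

5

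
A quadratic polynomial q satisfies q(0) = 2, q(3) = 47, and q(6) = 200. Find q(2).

20

Write q(n) = an^2 + bn + c. Substituting each data point gives a linear system:
  c = 2
  9a + 3b + c = 47
  36a + 6b + c = 200
Solving the system yields a = 6, b = -3, c = 2.
So q(n) = 6n^2 - 3n + 2.
Then q(2) = 20.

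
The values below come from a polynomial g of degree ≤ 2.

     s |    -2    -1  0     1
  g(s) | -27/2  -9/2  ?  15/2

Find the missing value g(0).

The 3 known points determine the degree-2 polynomial uniquely.
Write g(s) = as^2 + bs + c. Substituting each data point gives a linear system:
  4a - 2b + c = -27/2
  a - b + c = -9/2
  a + b + c = 15/2
Solving the system yields a = -1, b = 6, c = 5/2.
So g(s) = -s² + 6s + 5/2.
Then g(0) = 5/2.

5/2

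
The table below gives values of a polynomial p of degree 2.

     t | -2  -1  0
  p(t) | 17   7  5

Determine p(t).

p(t) = 4t^2 + 2t + 5

Write p(t) = at^2 + bt + c. Substituting each data point gives a linear system:
  4a - 2b + c = 17
  a - b + c = 7
  c = 5
Solving the system yields a = 4, b = 2, c = 5.
So p(t) = 4t^2 + 2t + 5.
Check: p(-2) = 17. ✓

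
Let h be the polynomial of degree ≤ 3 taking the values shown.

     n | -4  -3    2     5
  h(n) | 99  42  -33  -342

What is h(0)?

3

Write h(n) = an^3 + bn^2 + cn + d. Substituting each data point gives a linear system:
  -64a + 16b - 4c + d = 99
  -27a + 9b - 3c + d = 42
  8a + 4b + 2c + d = -33
  125a + 25b + 5c + d = -342
Solving the system yields a = -2, b = -3, c = -4, d = 3.
So h(n) = -2n^3 - 3n^2 - 4n + 3.
Then h(0) = 3.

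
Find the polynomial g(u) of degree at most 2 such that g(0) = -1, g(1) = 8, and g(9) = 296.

g(u) = 3u^2 + 6u - 1

Using the Lagrange interpolation formula with nodes 0, 1, 9:
  L_0(u) = (u - 1)(u - 9) / 9
  L_1(u) = u(u - 9) / -8
  L_2(u) = u(u - 1) / 72
Then g(u) = -1·L_0(u) + 8·L_1(u) + 296·L_2(u).
Expanding and collecting terms gives g(u) = 3u^2 + 6u - 1.
Check: g(0) = -1. ✓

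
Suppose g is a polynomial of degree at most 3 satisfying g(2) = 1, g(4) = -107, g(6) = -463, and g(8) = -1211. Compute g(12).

-4459

Using the Lagrange interpolation formula with nodes 2, 4, 6, 8:
  L_0(x) = (x - 4)(x - 6)(x - 8) / -48
  L_1(x) = (x - 2)(x - 6)(x - 8) / 16
  L_2(x) = (x - 2)(x - 4)(x - 8) / -16
  L_3(x) = (x - 2)(x - 4)(x - 6) / 48
Then g(x) = 1·L_0(x) - 107·L_1(x) - 463·L_2(x) - 1211·L_3(x).
Expanding and collecting terms gives g(x) = -3x^3 + 5x^2 + 5.
Evaluating at x = 12: g(12) = -4459.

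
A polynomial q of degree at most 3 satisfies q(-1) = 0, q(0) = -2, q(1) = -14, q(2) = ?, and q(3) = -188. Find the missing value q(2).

On equispaced nodes a degree-3 polynomial has vanishing fourth forward difference, so
  q(-1) - 4·q(0) + 6·q(1) - 4·q(2) + q(3) = 0.
Substituting the known values and solving for q(2):
  -4·q(2) = 264
  q(2) = -66.

-66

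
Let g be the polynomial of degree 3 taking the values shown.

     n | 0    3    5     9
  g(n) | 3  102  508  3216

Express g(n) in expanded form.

g(n) = 5n^3 - 6n^2 + 6n + 3

Write g(n) = an^3 + bn^2 + cn + d. Substituting each data point gives a linear system:
  d = 3
  27a + 9b + 3c + d = 102
  125a + 25b + 5c + d = 508
  729a + 81b + 9c + d = 3216
Solving the system yields a = 5, b = -6, c = 6, d = 3.
So g(n) = 5n^3 - 6n^2 + 6n + 3.
Check: g(3) = 102. ✓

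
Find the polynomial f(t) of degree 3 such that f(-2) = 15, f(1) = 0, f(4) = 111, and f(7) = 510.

f(t) = t^3 + 4t^2 - 4t - 1

Write f(t) = at^3 + bt^2 + ct + d. Substituting each data point gives a linear system:
  -8a + 4b - 2c + d = 15
  a + b + c + d = 0
  64a + 16b + 4c + d = 111
  343a + 49b + 7c + d = 510
Solving the system yields a = 1, b = 4, c = -4, d = -1.
So f(t) = t^3 + 4t^2 - 4t - 1.
Check: f(1) = 0. ✓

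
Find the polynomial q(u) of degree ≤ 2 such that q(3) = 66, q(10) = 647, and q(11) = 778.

q(u) = 6u^2 + 5u - 3

Using the Lagrange interpolation formula with nodes 3, 10, 11:
  L_0(u) = (u - 10)(u - 11) / 56
  L_1(u) = (u - 3)(u - 11) / -7
  L_2(u) = (u - 3)(u - 10) / 8
Then q(u) = 66·L_0(u) + 647·L_1(u) + 778·L_2(u).
Expanding and collecting terms gives q(u) = 6u^2 + 5u - 3.
Check: q(11) = 778. ✓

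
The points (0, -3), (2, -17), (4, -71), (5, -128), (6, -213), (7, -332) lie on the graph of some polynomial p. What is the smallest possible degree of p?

3

Divided differences on the nodes 0, 2, 4, 5, 6, 7:
  order 0: -3  -17  -71  -128  -213  -332
  order 1: -7  -27  -57  -85  -119
  order 2: -5  -10  -14  -17
  order 3: -1  -1  -1
  order 4: 0  0
  order 5: 0
The order-3 divided differences are all -1 (nonzero) and every higher order vanishes, so the data lies on a polynomial of degree exactly 3.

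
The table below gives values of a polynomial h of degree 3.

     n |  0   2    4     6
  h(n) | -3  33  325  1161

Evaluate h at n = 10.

Write h(n) = an^3 + bn^2 + cn + d. Substituting each data point gives a linear system:
  d = -3
  8a + 4b + 2c + d = 33
  64a + 16b + 4c + d = 325
  216a + 36b + 6c + d = 1161
Solving the system yields a = 6, b = -4, c = 2, d = -3.
So h(n) = 6n^3 - 4n^2 + 2n - 3.
Then h(10) = 5617.

5617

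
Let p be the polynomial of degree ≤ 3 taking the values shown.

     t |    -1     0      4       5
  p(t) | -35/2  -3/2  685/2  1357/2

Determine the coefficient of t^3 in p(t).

6

Write p(t) = at^3 + bt^2 + ct + d. Substituting each data point gives a linear system:
  -a + b - c + d = -35/2
  d = -3/2
  64a + 16b + 4c + d = 685/2
  125a + 25b + 5c + d = 1357/2
Solving the system yields a = 6, b = -4, c = 6, d = -3/2.
So p(t) = 6t^3 - 4t^2 + 6t - 3/2.
The leading coefficient is 6.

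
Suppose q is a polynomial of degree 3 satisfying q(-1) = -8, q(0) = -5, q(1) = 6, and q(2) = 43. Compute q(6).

Write q(u) = au^3 + bu^2 + cu + d. Substituting each data point gives a linear system:
  -a + b - c + d = -8
  d = -5
  a + b + c + d = 6
  8a + 4b + 2c + d = 43
Solving the system yields a = 3, b = 4, c = 4, d = -5.
So q(u) = 3u^3 + 4u^2 + 4u - 5.
Then q(6) = 811.

811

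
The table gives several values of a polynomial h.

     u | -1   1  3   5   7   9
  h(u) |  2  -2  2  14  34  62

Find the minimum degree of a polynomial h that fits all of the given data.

Forward differences of the values at u = -1, 1, 3, 5, 7, 9:
  h  : 2  -2  2  14  34  62
  Δ  : -4  4  12  20  28
  Δ^2: 8  8  8  8
  Δ^3: 0  0  0
  Δ^4: 0  0
  Δ^5: 0
The second differences are constant (8) and nonzero, while all higher differences vanish, so the minimal degree is 2.

2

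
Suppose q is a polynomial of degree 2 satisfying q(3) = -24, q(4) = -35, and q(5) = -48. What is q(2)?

-15

Forward differences of the values at t = 3, 4, 5:
  q  : -24  -35  -48
  Δ  : -11  -13
  Δ^2: -2
The second differences are constant, confirming degree 2.
Interpolating (Newton forward form) and evaluating at t = 2 gives q(2) = -15.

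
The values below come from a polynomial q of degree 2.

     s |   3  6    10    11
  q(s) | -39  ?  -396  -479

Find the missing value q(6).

-144

The 3 known points determine the degree-2 polynomial uniquely.
Write q(s) = as^2 + bs + c. Substituting each data point gives a linear system:
  9a + 3b + c = -39
  100a + 10b + c = -396
  121a + 11b + c = -479
Solving the system yields a = -4, b = 1, c = -6.
So q(s) = -4s² + s - 6.
Then q(6) = -144.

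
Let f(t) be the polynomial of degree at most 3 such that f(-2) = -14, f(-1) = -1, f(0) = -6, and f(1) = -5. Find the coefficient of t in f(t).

Write f(t) = at^3 + bt^2 + ct + d. Substituting each data point gives a linear system:
  -8a + 4b - 2c + d = -14
  -a + b - c + d = -1
  d = -6
  a + b + c + d = -5
Solving the system yields a = 4, b = 3, c = -6, d = -6.
So f(t) = 4t^3 + 3t^2 - 6t - 6.
The coefficient of t is -6.

-6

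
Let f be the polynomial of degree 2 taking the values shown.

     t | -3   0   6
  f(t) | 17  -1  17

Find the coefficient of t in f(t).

Write f(t) = at^2 + bt + c. Substituting each data point gives a linear system:
  9a - 3b + c = 17
  c = -1
  36a + 6b + c = 17
Solving the system yields a = 1, b = -3, c = -1.
So f(t) = t^2 - 3t - 1.
The coefficient of t is -3.

-3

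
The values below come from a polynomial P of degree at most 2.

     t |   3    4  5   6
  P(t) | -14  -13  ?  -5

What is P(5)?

-10

The 3 known points determine the degree-2 polynomial uniquely.
Write P(t) = at^2 + bt + c. Substituting each data point gives a linear system:
  9a + 3b + c = -14
  16a + 4b + c = -13
  36a + 6b + c = -5
Solving the system yields a = 1, b = -6, c = -5.
So P(t) = t^2 - 6t - 5.
Then P(5) = -10.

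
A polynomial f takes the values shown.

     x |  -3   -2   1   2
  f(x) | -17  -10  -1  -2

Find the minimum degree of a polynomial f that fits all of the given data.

Divided differences on the nodes -3, -2, 1, 2:
  order 0: -17  -10  -1  -2
  order 1: 7  3  -1
  order 2: -1  -1
  order 3: 0
The order-2 divided differences are all -1 (nonzero) and every higher order vanishes, so the data lies on a polynomial of degree exactly 2.

2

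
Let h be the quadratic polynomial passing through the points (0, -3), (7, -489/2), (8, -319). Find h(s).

h(s) = -5s^2 + (1/2)s - 3

Write h(s) = as^2 + bs + c. Substituting each data point gives a linear system:
  c = -3
  49a + 7b + c = -489/2
  64a + 8b + c = -319
Solving the system yields a = -5, b = 1/2, c = -3.
So h(s) = -5s^2 + (1/2)s - 3.
Check: h(7) = -489/2. ✓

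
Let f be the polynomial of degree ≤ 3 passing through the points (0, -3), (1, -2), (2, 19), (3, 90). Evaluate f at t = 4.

241

Write f(t) = at^3 + bt^2 + ct + d. Substituting each data point gives a linear system:
  d = -3
  a + b + c + d = -2
  8a + 4b + 2c + d = 19
  27a + 9b + 3c + d = 90
Solving the system yields a = 5, b = -5, c = 1, d = -3.
So f(t) = 5t^3 - 5t^2 + t - 3.
Then f(4) = 241.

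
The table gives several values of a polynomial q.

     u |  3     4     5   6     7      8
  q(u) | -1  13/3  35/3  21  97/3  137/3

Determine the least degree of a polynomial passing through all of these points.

Forward differences of the values at u = 3, 4, 5, 6, 7, 8:
  q  : -1  13/3  35/3  21  97/3  137/3
  Δ  : 16/3  22/3  28/3  34/3  40/3
  Δ^2: 2  2  2  2
  Δ^3: 0  0  0
  Δ^4: 0  0
  Δ^5: 0
The second differences are constant (2) and nonzero, while all higher differences vanish, so the minimal degree is 2.

2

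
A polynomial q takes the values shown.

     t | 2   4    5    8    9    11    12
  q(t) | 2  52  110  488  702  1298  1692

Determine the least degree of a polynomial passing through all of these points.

Divided differences on the nodes 2, 4, 5, 8, 9, 11, 12:
  order 0: 2  52  110  488  702  1298  1692
  order 1: 25  58  126  214  298  394
  order 2: 11  17  22  28  32
  order 3: 1  1  1  1
  order 4: 0  0  0
  order 5: 0  0
  order 6: 0
The order-3 divided differences are all 1 (nonzero) and every higher order vanishes, so the data lies on a polynomial of degree exactly 3.

3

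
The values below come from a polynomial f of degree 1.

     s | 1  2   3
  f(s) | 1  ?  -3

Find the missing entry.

-1

On equispaced nodes a degree-1 polynomial has vanishing second forward difference, so
  f(1) - 2·f(2) + f(3) = 0.
Substituting the known values and solving for f(2):
  -2·f(2) = 2
  f(2) = -1.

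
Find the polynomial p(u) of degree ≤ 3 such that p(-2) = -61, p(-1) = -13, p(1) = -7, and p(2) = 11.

Write p(u) = au^3 + bu^2 + cu + d. Substituting each data point gives a linear system:
  -8a + 4b - 2c + d = -61
  -a + b - c + d = -13
  a + b + c + d = -7
  8a + 4b + 2c + d = 11
Solving the system yields a = 5, b = -5, c = -2, d = -5.
So p(u) = 5u³ - 5u² - 2u - 5.
Check: p(1) = -7. ✓

p(u) = 5u^3 - 5u^2 - 2u - 5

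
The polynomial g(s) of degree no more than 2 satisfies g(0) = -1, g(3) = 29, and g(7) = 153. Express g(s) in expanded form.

g(s) = 3s^2 + s - 1

Write g(s) = as^2 + bs + c. Substituting each data point gives a linear system:
  c = -1
  9a + 3b + c = 29
  49a + 7b + c = 153
Solving the system yields a = 3, b = 1, c = -1.
So g(s) = 3s^2 + s - 1.
Check: g(7) = 153. ✓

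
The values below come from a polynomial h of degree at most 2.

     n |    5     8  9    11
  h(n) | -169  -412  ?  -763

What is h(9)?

-517

The 3 known points determine the degree-2 polynomial uniquely.
Write h(n) = an^2 + bn + c. Substituting each data point gives a linear system:
  25a + 5b + c = -169
  64a + 8b + c = -412
  121a + 11b + c = -763
Solving the system yields a = -6, b = -3, c = -4.
So h(n) = -6n² - 3n - 4.
Then h(9) = -517.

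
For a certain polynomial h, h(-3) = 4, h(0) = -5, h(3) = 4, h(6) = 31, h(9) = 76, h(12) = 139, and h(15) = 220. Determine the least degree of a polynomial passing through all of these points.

2

Forward differences of the values at x = -3, 0, 3, 6, 9, 12, 15:
  h  : 4  -5  4  31  76  139  220
  Δ  : -9  9  27  45  63  81
  Δ^2: 18  18  18  18  18
  Δ^3: 0  0  0  0
  Δ^4: 0  0  0
  Δ^5: 0  0
  Δ^6: 0
The second differences are constant (18) and nonzero, while all higher differences vanish, so the minimal degree is 2.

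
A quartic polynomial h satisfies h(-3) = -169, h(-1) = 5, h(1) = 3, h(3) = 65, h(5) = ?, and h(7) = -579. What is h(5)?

47

On equispaced nodes a degree-4 polynomial has vanishing fifth forward difference, so
  - h(-3) + 5·h(-1) - 10·h(1) + 10·h(3) - 5·h(5) + h(7) = 0.
Substituting the known values and solving for h(5):
  -5·h(5) = -235
  h(5) = 47.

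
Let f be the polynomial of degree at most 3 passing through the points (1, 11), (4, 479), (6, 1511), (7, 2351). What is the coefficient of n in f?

0

Write f(n) = an^3 + bn^2 + cn + d. Substituting each data point gives a linear system:
  a + b + c + d = 11
  64a + 16b + 4c + d = 479
  216a + 36b + 6c + d = 1511
  343a + 49b + 7c + d = 2351
Solving the system yields a = 6, b = 6, c = 0, d = -1.
So f(n) = 6n³ + 6n² - 1.
The coefficient of n is 0.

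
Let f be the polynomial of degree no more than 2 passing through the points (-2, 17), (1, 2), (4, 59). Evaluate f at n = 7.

Write f(n) = an^2 + bn + c. Substituting each data point gives a linear system:
  4a - 2b + c = 17
  a + b + c = 2
  16a + 4b + c = 59
Solving the system yields a = 4, b = -1, c = -1.
So f(n) = 4n^2 - n - 1.
Then f(7) = 188.

188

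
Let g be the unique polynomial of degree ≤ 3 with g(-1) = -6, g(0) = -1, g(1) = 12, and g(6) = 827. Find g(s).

g(s) = 3s^3 + 4s^2 + 6s - 1

Write g(s) = as^3 + bs^2 + cs + d. Substituting each data point gives a linear system:
  -a + b - c + d = -6
  d = -1
  a + b + c + d = 12
  216a + 36b + 6c + d = 827
Solving the system yields a = 3, b = 4, c = 6, d = -1.
So g(s) = 3s³ + 4s² + 6s - 1.
Check: g(0) = -1. ✓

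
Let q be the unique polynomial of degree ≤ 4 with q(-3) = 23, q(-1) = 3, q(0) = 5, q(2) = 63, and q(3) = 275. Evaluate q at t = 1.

Write q(t) = at^4 + bt^3 + ct^2 + dt + e. Substituting each data point gives a linear system:
  81a - 27b + 9c - 3d + e = 23
  a - b + c - d + e = 3
  e = 5
  16a + 8b + 4c + 2d + e = 63
  81a + 27b + 9c + 3d + e = 275
Solving the system yields a = 2, b = 5, c = -2, d = -3, e = 5.
So q(t) = 2t^4 + 5t^3 - 2t^2 - 3t + 5.
Then q(1) = 7.

7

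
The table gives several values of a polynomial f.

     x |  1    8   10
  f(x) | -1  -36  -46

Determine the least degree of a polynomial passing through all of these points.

Divided differences on the nodes 1, 8, 10:
  order 0: -1  -36  -46
  order 1: -5  -5
  order 2: 0
The order-1 divided differences are all -5 (nonzero) and every higher order vanishes, so the data lies on a polynomial of degree exactly 1.

1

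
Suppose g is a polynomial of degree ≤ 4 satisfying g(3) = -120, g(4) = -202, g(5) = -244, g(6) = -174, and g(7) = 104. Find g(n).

g(n) = n^4 - 6n^3 - 5n^2 + 6

Write g(n) = an^4 + bn^3 + cn^2 + dn + e. Substituting each data point gives a linear system:
  81a + 27b + 9c + 3d + e = -120
  256a + 64b + 16c + 4d + e = -202
  625a + 125b + 25c + 5d + e = -244
  1296a + 216b + 36c + 6d + e = -174
  2401a + 343b + 49c + 7d + e = 104
Solving the system yields a = 1, b = -6, c = -5, d = 0, e = 6.
So g(n) = n^4 - 6n^3 - 5n^2 + 6.
Check: g(3) = -120. ✓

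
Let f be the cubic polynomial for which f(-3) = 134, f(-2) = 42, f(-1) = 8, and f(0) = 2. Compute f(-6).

1058

Forward differences of the values at s = -3, -2, -1, 0:
  f  : 134  42  8  2
  Δ  : -92  -34  -6
  Δ^2: 58  28
  Δ^3: -30
The third differences are constant, confirming degree 3.
Interpolating (Newton forward form) and evaluating at s = -6 gives f(-6) = 1058.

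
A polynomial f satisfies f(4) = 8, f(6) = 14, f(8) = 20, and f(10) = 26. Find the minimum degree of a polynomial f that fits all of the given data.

1

Forward differences of the values at n = 4, 6, 8, 10:
  f  : 8  14  20  26
  Δ  : 6  6  6
  Δ^2: 0  0
  Δ^3: 0
The first differences are constant (6) and nonzero, while all higher differences vanish, so the minimal degree is 1.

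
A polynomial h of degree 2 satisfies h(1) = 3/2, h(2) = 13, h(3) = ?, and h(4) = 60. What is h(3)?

65/2

On equispaced nodes a degree-2 polynomial has vanishing third forward difference, so
  - h(1) + 3·h(2) - 3·h(3) + h(4) = 0.
Substituting the known values and solving for h(3):
  -3·h(3) = -195/2
  h(3) = 65/2.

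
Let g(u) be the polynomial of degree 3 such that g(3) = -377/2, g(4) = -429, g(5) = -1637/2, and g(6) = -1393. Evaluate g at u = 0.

-1

Write g(u) = au^3 + bu^2 + cu + d. Substituting each data point gives a linear system:
  27a + 9b + 3c + d = -377/2
  64a + 16b + 4c + d = -429
  125a + 25b + 5c + d = -1637/2
  216a + 36b + 6c + d = -1393
Solving the system yields a = -6, b = -5/2, c = -1, d = -1.
So g(u) = -6u³ - (5/2)u² - u - 1.
Then g(0) = -1.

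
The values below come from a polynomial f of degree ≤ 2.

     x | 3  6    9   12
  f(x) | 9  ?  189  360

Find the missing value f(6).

The 3 known points determine the degree-2 polynomial uniquely.
Write f(x) = ax^2 + bx + c. Substituting each data point gives a linear system:
  9a + 3b + c = 9
  81a + 9b + c = 189
  144a + 12b + c = 360
Solving the system yields a = 3, b = -6, c = 0.
So f(x) = 3x² - 6x.
Then f(6) = 72.

72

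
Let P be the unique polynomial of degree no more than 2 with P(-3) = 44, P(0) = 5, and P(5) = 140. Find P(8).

341

Using the Lagrange interpolation formula with nodes -3, 0, 5:
  L_0(n) = n(n - 5) / 24
  L_1(n) = (n + 3)(n - 5) / -15
  L_2(n) = (n + 3)n / 40
Then P(n) = 44·L_0(n) + 5·L_1(n) + 140·L_2(n).
Expanding and collecting terms gives P(n) = 5n² + 2n + 5.
Evaluating at n = 8: P(8) = 341.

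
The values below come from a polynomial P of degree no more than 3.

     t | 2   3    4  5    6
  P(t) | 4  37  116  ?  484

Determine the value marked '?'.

On equispaced nodes a degree-3 polynomial has vanishing fourth forward difference, so
  P(2) - 4·P(3) + 6·P(4) - 4·P(5) + P(6) = 0.
Substituting the known values and solving for P(5):
  -4·P(5) = -1036
  P(5) = 259.

259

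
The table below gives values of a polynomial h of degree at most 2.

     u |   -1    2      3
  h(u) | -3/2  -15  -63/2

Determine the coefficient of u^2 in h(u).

-3

Write h(u) = au^2 + bu + c. Substituting each data point gives a linear system:
  a - b + c = -3/2
  4a + 2b + c = -15
  9a + 3b + c = -63/2
Solving the system yields a = -3, b = -3/2, c = 0.
So h(u) = -3u^2 - (3/2)u.
The leading coefficient is -3.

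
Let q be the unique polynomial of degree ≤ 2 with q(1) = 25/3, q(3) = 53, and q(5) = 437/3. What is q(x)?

Using the Lagrange interpolation formula with nodes 1, 3, 5:
  L_0(x) = (x - 3)(x - 5) / 8
  L_1(x) = (x - 1)(x - 5) / -4
  L_2(x) = (x - 1)(x - 3) / 8
Then q(x) = 25/3·L_0(x) + 53·L_1(x) + 437/3·L_2(x).
Expanding and collecting terms gives q(x) = 6x^2 - (5/3)x + 4.
Check: q(3) = 53. ✓

q(x) = 6x^2 - (5/3)x + 4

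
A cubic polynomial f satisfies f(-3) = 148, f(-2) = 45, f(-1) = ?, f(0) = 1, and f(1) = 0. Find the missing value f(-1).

6

On equispaced nodes a degree-3 polynomial has vanishing fourth forward difference, so
  f(-3) - 4·f(-2) + 6·f(-1) - 4·f(0) + f(1) = 0.
Substituting the known values and solving for f(-1):
  6·f(-1) = 36
  f(-1) = 6.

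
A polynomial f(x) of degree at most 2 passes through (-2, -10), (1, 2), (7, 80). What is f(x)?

f(x) = x^2 + 5x - 4

Write f(x) = ax^2 + bx + c. Substituting each data point gives a linear system:
  4a - 2b + c = -10
  a + b + c = 2
  49a + 7b + c = 80
Solving the system yields a = 1, b = 5, c = -4.
So f(x) = x^2 + 5x - 4.
Check: f(-2) = -10. ✓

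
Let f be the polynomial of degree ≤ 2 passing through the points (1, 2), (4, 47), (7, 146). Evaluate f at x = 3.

26

Forward differences of the values at x = 1, 4, 7:
  f  : 2  47  146
  Δ  : 45  99
  Δ^2: 54
The second differences are constant, confirming degree 2.
Interpolating (Newton forward form) and evaluating at x = 3 gives f(3) = 26.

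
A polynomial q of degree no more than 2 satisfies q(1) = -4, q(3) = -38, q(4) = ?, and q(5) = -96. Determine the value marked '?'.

The 3 known points determine the degree-2 polynomial uniquely.
Write q(x) = ax^2 + bx + c. Substituting each data point gives a linear system:
  a + b + c = -4
  9a + 3b + c = -38
  25a + 5b + c = -96
Solving the system yields a = -3, b = -5, c = 4.
So q(x) = -3x² - 5x + 4.
Then q(4) = -64.

-64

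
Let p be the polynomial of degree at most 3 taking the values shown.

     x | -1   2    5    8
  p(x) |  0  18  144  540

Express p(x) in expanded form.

p(x) = x^3 + 3x + 4

Using the Lagrange interpolation formula with nodes -1, 2, 5, 8:
  L_0(x) = (x - 2)(x - 5)(x - 8) / -162
  L_1(x) = (x + 1)(x - 5)(x - 8) / 54
  L_2(x) = (x + 1)(x - 2)(x - 8) / -54
  L_3(x) = (x + 1)(x - 2)(x - 5) / 162
Then p(x) = 0·L_0(x) + 18·L_1(x) + 144·L_2(x) + 540·L_3(x).
Expanding and collecting terms gives p(x) = x^3 + 3x + 4.
Check: p(5) = 144. ✓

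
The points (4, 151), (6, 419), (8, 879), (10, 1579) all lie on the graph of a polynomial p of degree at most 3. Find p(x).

Using the Lagrange interpolation formula with nodes 4, 6, 8, 10:
  L_0(x) = (x - 6)(x - 8)(x - 10) / -48
  L_1(x) = (x - 4)(x - 8)(x - 10) / 16
  L_2(x) = (x - 4)(x - 6)(x - 10) / -16
  L_3(x) = (x - 4)(x - 6)(x - 8) / 48
Then p(x) = 151·L_0(x) + 419·L_1(x) + 879·L_2(x) + 1579·L_3(x).
Expanding and collecting terms gives p(x) = x^3 + 6x^2 - 2x - 1.
Check: p(4) = 151. ✓

p(x) = x^3 + 6x^2 - 2x - 1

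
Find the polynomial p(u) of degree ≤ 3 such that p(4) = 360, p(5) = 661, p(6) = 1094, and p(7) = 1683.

p(u) = 4u^3 + 6u^2 + 3u - 4

Write p(u) = au^3 + bu^2 + cu + d. Substituting each data point gives a linear system:
  64a + 16b + 4c + d = 360
  125a + 25b + 5c + d = 661
  216a + 36b + 6c + d = 1094
  343a + 49b + 7c + d = 1683
Solving the system yields a = 4, b = 6, c = 3, d = -4.
So p(u) = 4u³ + 6u² + 3u - 4.
Check: p(4) = 360. ✓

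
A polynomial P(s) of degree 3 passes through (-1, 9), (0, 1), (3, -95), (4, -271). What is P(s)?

Using the Lagrange interpolation formula with nodes -1, 0, 3, 4:
  L_0(s) = s(s - 3)(s - 4) / -20
  L_1(s) = (s + 1)(s - 3)(s - 4) / 12
  L_2(s) = (s + 1)s(s - 4) / -12
  L_3(s) = (s + 1)s(s - 3) / 20
Then P(s) = 9·L_0(s) + 1·L_1(s) - 95·L_2(s) - 271·L_3(s).
Expanding and collecting terms gives P(s) = -6s^3 + 6s^2 + 4s + 1.
Check: P(3) = -95. ✓

P(s) = -6s^3 + 6s^2 + 4s + 1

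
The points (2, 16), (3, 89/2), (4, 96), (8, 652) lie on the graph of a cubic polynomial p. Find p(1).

9/2

Using the Lagrange interpolation formula with nodes 2, 3, 4, 8:
  L_0(s) = (s - 3)(s - 4)(s - 8) / -12
  L_1(s) = (s - 2)(s - 4)(s - 8) / 5
  L_2(s) = (s - 2)(s - 3)(s - 8) / -8
  L_3(s) = (s - 2)(s - 3)(s - 4) / 120
Then p(s) = 16·L_0(s) + 89/2·L_1(s) + 96·L_2(s) + 652·L_3(s).
Expanding and collecting terms gives p(s) = s³ + (5/2)s² - 3s + 4.
Evaluating at s = 1: p(1) = 9/2.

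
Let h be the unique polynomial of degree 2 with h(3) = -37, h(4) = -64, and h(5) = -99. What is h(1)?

-7

Write h(u) = au^2 + bu + c. Substituting each data point gives a linear system:
  9a + 3b + c = -37
  16a + 4b + c = -64
  25a + 5b + c = -99
Solving the system yields a = -4, b = 1, c = -4.
So h(u) = -4u^2 + u - 4.
Then h(1) = -7.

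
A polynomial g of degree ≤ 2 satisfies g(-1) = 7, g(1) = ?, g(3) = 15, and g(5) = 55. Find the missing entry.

-1

The 3 known points determine the degree-2 polynomial uniquely.
Write g(t) = at^2 + bt + c. Substituting each data point gives a linear system:
  a - b + c = 7
  9a + 3b + c = 15
  25a + 5b + c = 55
Solving the system yields a = 3, b = -4, c = 0.
So g(t) = 3t^2 - 4t.
Then g(1) = -1.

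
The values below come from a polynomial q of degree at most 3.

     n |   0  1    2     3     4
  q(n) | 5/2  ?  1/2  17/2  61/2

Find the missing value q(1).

The 4 known points determine the degree-3 polynomial uniquely.
Write q(n) = an^3 + bn^2 + cn + d. Substituting each data point gives a linear system:
  d = 5/2
  8a + 4b + 2c + d = 1/2
  27a + 9b + 3c + d = 17/2
  64a + 16b + 4c + d = 61/2
Solving the system yields a = 1, b = -2, c = -1, d = 5/2.
So q(n) = n^3 - 2n^2 - n + 5/2.
Then q(1) = 1/2.

1/2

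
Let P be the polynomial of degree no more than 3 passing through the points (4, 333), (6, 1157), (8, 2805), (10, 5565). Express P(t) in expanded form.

P(t) = 6t^3 - 5t^2 + 6t + 5

Using the Lagrange interpolation formula with nodes 4, 6, 8, 10:
  L_0(t) = (t - 6)(t - 8)(t - 10) / -48
  L_1(t) = (t - 4)(t - 8)(t - 10) / 16
  L_2(t) = (t - 4)(t - 6)(t - 10) / -16
  L_3(t) = (t - 4)(t - 6)(t - 8) / 48
Then P(t) = 333·L_0(t) + 1157·L_1(t) + 2805·L_2(t) + 5565·L_3(t).
Expanding and collecting terms gives P(t) = 6t^3 - 5t^2 + 6t + 5.
Check: P(8) = 2805. ✓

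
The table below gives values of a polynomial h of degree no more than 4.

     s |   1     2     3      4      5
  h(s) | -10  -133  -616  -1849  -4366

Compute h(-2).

-61

Using the Lagrange interpolation formula with nodes 1, 2, 3, 4, 5:
  L_0(s) = (s - 2)(s - 3)(s - 4)(s - 5) / 24
  L_1(s) = (s - 1)(s - 3)(s - 4)(s - 5) / -6
  L_2(s) = (s - 1)(s - 2)(s - 4)(s - 5) / 4
  L_3(s) = (s - 1)(s - 2)(s - 3)(s - 5) / -6
  L_4(s) = (s - 1)(s - 2)(s - 3)(s - 4) / 24
Then h(s) = -10·L_0(s) - 133·L_1(s) - 616·L_2(s) - 1849·L_3(s) - 4366·L_4(s).
Expanding and collecting terms gives h(s) = -6s^4 - 5s^3 + 2s - 1.
Evaluating at s = -2: h(-2) = -61.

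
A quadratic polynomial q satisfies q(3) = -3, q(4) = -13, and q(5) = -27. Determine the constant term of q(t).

3

Write q(t) = at^2 + bt + c. Substituting each data point gives a linear system:
  9a + 3b + c = -3
  16a + 4b + c = -13
  25a + 5b + c = -27
Solving the system yields a = -2, b = 4, c = 3.
So q(t) = -2t^2 + 4t + 3.
The constant term is 3.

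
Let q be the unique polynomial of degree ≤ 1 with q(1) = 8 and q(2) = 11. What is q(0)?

5

Using the Lagrange interpolation formula with nodes 1, 2:
  L_0(n) = (n - 2) / -1
  L_1(n) = (n - 1) / 1
Then q(n) = 8·L_0(n) + 11·L_1(n).
Expanding and collecting terms gives q(n) = 3n + 5.
Evaluating at n = 0: q(0) = 5.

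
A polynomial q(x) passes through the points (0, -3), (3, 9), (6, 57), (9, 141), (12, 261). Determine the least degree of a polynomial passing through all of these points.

Forward differences of the values at x = 0, 3, 6, 9, 12:
  q  : -3  9  57  141  261
  Δ  : 12  48  84  120
  Δ^2: 36  36  36
  Δ^3: 0  0
  Δ^4: 0
The second differences are constant (36) and nonzero, while all higher differences vanish, so the minimal degree is 2.

2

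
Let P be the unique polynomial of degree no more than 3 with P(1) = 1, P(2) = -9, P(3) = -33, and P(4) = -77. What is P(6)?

-249

Forward differences of the values at s = 1, 2, 3, 4:
  P  : 1  -9  -33  -77
  Δ  : -10  -24  -44
  Δ^2: -14  -20
  Δ^3: -6
The third differences are constant, confirming degree 3.
Interpolating (Newton forward form) and evaluating at s = 6 gives P(6) = -249.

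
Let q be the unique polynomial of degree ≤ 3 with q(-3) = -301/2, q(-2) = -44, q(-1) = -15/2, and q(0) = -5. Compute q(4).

Using the Lagrange interpolation formula with nodes -3, -2, -1, 0:
  L_0(u) = (u + 2)(u + 1)u / -6
  L_1(u) = (u + 3)(u + 1)u / 2
  L_2(u) = (u + 3)(u + 2)u / -2
  L_3(u) = (u + 3)(u + 2)(u + 1) / 6
Then q(u) = -301/2·L_0(u) - 44·L_1(u) - 15/2·L_2(u) - 5·L_3(u).
Expanding and collecting terms gives q(u) = 6u^3 + u^2 - (5/2)u - 5.
Evaluating at u = 4: q(4) = 385.

385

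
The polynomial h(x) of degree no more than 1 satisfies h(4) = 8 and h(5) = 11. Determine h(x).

h(x) = 3x - 4

Write h(x) = ax + b. Substituting each data point gives a linear system:
  4a + b = 8
  5a + b = 11
Solving the system yields a = 3, b = -4.
So h(x) = 3x - 4.
Check: h(5) = 11. ✓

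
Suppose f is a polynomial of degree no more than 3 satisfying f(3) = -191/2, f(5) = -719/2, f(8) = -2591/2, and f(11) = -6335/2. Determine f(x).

Write f(x) = ax^3 + bx^2 + cx + d. Substituting each data point gives a linear system:
  27a + 9b + 3c + d = -191/2
  125a + 25b + 5c + d = -719/2
  512a + 64b + 8c + d = -2591/2
  1331a + 121b + 11c + d = -6335/2
Solving the system yields a = -2, b = -4, c = -2, d = 1/2.
So f(x) = -2x^3 - 4x^2 - 2x + 1/2.
Check: f(8) = -2591/2. ✓

f(x) = -2x^3 - 4x^2 - 2x + 1/2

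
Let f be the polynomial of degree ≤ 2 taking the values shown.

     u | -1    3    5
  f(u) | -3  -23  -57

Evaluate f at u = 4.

-38

Write f(u) = au^2 + bu + c. Substituting each data point gives a linear system:
  a - b + c = -3
  9a + 3b + c = -23
  25a + 5b + c = -57
Solving the system yields a = -2, b = -1, c = -2.
So f(u) = -2u² - u - 2.
Then f(4) = -38.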